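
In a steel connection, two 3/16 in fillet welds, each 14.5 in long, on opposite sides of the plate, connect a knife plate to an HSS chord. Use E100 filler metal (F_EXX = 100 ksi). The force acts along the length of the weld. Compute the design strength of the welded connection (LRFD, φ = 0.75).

Effective throat t_e = 0.707 × 0.1875 = 0.1326 in.
Total length L = 29 in; A_we = 0.1326 × 29 = 3.844 in².
F_nw = 0.6 F_EXX = 0.6 × 100 = 60 ksi.
φR_n = 0.75 × 60 × 3.844 = 173 kips.

φR_n ≈ 173 kips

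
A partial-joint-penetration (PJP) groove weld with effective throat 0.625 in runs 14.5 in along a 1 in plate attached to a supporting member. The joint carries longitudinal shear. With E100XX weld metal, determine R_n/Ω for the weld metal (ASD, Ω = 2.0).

R_n/Ω ≈ 272 kips

E100XX → F_EXX = 100 ksi.
Effective throat (given) t_e = 0.625 in.
A_we = 0.625 × 14.5 = 9.062 in².
F_nw = 0.6 F_EXX = 60 ksi.
R_n/Ω = (60 × 9.062) / 2.0 = 271.9 kips.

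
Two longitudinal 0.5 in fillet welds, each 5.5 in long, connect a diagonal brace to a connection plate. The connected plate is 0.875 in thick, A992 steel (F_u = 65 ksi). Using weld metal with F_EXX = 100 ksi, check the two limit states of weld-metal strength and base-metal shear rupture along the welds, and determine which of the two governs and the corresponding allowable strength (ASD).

R_n/Ω ≈ 117 kips (weld metal governs)

t_e = 0.707 × 0.5 = 0.3535 in; L = 11 in.
Weld metal: R_n/Ω = (1/2.0) × 0.6 × 100 × 0.3535 × 11 = 116.7 kips.
Base metal (shear rupture): R_n/Ω = (1/2.0) × 0.6 × 65 × 0.875 × 11 = 187.7 kips.
Governing: weld metal.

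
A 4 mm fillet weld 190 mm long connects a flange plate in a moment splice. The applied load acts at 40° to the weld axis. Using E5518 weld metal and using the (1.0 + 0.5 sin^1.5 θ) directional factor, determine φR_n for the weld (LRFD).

φR_n ≈ 167 kN

E55XX → F_EXX = 550 MPa.
t_e = 0.707 × 4 = 2.828 mm; A_we = 2.828 × 190 = 537.3 mm².
Directional factor: 1.0 + 0.5 sin^1.5(40°) = 1.258.
F_nw = 0.6 × 550 × 1.258 = 415 MPa.
φR_n = 0.75 × 415 × 537.3 × 10⁻³ = 167.3 kN.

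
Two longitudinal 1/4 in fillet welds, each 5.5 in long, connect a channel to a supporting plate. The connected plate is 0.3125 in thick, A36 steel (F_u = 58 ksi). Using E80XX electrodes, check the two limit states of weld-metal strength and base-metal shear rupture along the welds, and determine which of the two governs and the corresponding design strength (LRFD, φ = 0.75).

φR_n ≈ 70 kip (weld metal governs)

E80XX → F_EXX = 80 ksi.
t_e = 0.707 × 0.25 = 0.1767 in; L = 11 in.
Weld metal: φR_n = 0.75 × 0.6 × 80 × 0.1767 × 11 = 69.99 kip.
Base metal (shear rupture): φR_n = 0.75 × 0.6 × 58 × 0.3125 × 11 = 89.72 kip.
Governing: weld metal.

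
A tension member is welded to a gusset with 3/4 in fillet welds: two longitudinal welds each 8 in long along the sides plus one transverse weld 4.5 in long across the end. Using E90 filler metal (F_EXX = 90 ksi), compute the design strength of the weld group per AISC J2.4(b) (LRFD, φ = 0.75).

φR_n ≈ 440 kips

t_e = 0.707 × 0.75 = 0.5302 in.
R_nwl = 0.6 × 90 × 0.5302 × 16 = 458.1 kips (longitudinal, 2 welds).
R_nwt = 0.6 × 90 × 0.5302 × 4.5 = 128.9 kips (transverse, base value).
(i) R_nwl + R_nwt = 587 kips; (ii) 0.85 R_nwl + 1.5 R_nwt = 582.7 kips.
R_n = max = 587 kips [governs: (i)]; φR_n = 440.2 kips.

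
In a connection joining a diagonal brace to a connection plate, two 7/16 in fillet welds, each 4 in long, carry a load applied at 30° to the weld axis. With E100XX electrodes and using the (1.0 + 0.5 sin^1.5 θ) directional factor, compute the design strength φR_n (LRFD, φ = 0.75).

E100XX → F_EXX = 100 ksi.
t_e = 0.707 × 0.4375 = 0.3093 in; A_we = 0.3093 × 8 = 2.474 in².
Directional factor: 1.0 + 0.5 sin^1.5(30°) = 1.177.
F_nw = 0.6 × 100 × 1.177 = 70.61 ksi.
φR_n = 0.75 × 70.61 × 2.474 = 131 kips.

φR_n ≈ 131 kips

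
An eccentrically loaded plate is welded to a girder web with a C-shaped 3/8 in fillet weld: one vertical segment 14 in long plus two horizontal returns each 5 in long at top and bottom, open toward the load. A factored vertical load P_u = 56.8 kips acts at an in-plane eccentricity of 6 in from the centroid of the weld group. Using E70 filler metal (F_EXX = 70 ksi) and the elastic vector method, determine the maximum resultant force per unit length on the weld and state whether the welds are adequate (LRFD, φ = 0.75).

Total weld length L_w = 24 in. Treat welds as unit-width lines.
Centroid: x̄ = 2×5×2.5 / 24 = 1.042 in from the vertical weld.
Polar moment about centroid: J = I_x + I_y = [14³/12 + 2×5×7²] + [14×1.042² + 2(5³/12 + 5×1.458²)] = 776 in³.
Direct shear f_v = P/L_w = 56.8 / 24 = 2.367 kip/in (vertical).
Torsion M = P·e = 56.8 × 6 = 340.8 kip·in.
Critical point at (x, y) = (3.958, 7) from centroid. f_tx = M·y/J = 3.074 kip/in; f_ty = M·x/J = 1.738 kip/in.
Resultant f_max = √[f_tx² + (f_v + f_ty)²] = √[3.074² + (2.367 + 1.738)²] = 5.129 kip/in.
Capacity per unit length: φr_n = 0.75 × 0.6 × 70 × (0.707 × 0.375) = 8.351 kip/in.
5.129 ≤ 8.351 → adequate.

f_max ≈ 5.13 kip/in; adequate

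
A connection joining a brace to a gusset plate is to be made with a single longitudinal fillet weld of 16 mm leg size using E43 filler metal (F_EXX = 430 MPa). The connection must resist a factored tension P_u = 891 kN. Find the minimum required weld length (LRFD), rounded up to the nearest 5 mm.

Throat t_e = 0.707 × 16 = 11.31 mm.
φr_n = 0.75 × 0.6 × 430 × 11.31 × 10⁻³ = 2.189 kN/mm.
L_req = P_u / φr_n = 891 / 2.189 = 407.1 mm total.
Round up → use L = 410 mm.

L = 410 mm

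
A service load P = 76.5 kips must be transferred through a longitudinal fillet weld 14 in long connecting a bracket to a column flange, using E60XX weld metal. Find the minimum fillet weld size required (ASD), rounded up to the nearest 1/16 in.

E60XX → F_EXX = 60 ksi.
Total weld length L = 14 in.
Required throat t_e = P × Ω / (0.6 F_EXX × L) = 76.5 × 2.0 / (0.6 × 60 × 14) = 0.3036 in.
Required leg w = t_e / 0.707 = 0.4294 in → use 7/16 in.

w = 7/16 in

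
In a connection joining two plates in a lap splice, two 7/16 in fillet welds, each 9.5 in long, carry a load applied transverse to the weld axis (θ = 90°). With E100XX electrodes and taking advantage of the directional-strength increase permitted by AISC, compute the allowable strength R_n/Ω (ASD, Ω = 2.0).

E100XX → F_EXX = 100 ksi.
t_e = 0.707 × 0.4375 = 0.3093 in; A_we = 0.3093 × 19 = 5.877 in².
Directional factor: 1.0 + 0.5 sin^1.5(90°) = 1.5.
F_nw = 0.6 × 100 × 1.5 = 90 ksi.
R_n/Ω = (90 × 5.877) / 2.0 = 264.5 kip.

R_n/Ω ≈ 264 kip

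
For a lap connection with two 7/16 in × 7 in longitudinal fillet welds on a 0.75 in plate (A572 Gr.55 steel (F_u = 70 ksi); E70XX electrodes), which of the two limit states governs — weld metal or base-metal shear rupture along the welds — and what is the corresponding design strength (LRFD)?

φR_n ≈ 136 kips (weld metal governs)

E70XX → F_EXX = 70 ksi.
t_e = 0.707 × 0.4375 = 0.3093 in; L = 14 in.
Weld metal: φR_n = 0.75 × 0.6 × 70 × 0.3093 × 14 = 136.4 kips.
Base metal (shear rupture): φR_n = 0.75 × 0.6 × 70 × 0.75 × 14 = 330.8 kips.
Governing: weld metal.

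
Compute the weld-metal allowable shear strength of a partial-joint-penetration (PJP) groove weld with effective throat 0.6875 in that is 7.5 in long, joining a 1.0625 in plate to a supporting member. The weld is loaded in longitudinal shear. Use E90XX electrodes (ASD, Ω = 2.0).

R_n/Ω ≈ 139 kips

E90XX → F_EXX = 90 ksi.
Effective throat (given) t_e = 0.6875 in.
A_we = 0.6875 × 7.5 = 5.156 in².
F_nw = 0.6 F_EXX = 54 ksi.
R_n/Ω = (54 × 5.156) / 2.0 = 139.2 kips.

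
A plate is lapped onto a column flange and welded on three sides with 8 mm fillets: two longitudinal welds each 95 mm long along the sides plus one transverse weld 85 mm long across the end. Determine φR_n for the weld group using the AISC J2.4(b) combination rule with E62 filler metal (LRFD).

φR_n ≈ 456 kN

E62XX → F_EXX = 620 MPa.
t_e = 0.707 × 8 = 5.656 mm.
R_nwl = 0.6 × 620 × 5.656 × 190 × 10⁻³ = 399.8 kN (longitudinal, 2 welds).
R_nwt = 0.6 × 620 × 5.656 × 85 × 10⁻³ = 178.8 kN (transverse, base value).
(i) R_nwl + R_nwt = 578.6 kN; (ii) 0.85 R_nwl + 1.5 R_nwt = 608.1 kN.
R_n = max = 608.1 kN [governs: (ii)]; φR_n = 456 kN.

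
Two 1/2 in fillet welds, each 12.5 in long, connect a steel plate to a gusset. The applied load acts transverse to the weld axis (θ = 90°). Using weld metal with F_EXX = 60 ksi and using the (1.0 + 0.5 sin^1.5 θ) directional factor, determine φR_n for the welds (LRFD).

φR_n ≈ 358 kips

t_e = 0.707 × 0.5 = 0.3535 in; A_we = 0.3535 × 25 = 8.838 in².
Directional factor: 1.0 + 0.5 sin^1.5(90°) = 1.5.
F_nw = 0.6 × 60 × 1.5 = 54 ksi.
φR_n = 0.75 × 54 × 8.838 = 357.9 kips.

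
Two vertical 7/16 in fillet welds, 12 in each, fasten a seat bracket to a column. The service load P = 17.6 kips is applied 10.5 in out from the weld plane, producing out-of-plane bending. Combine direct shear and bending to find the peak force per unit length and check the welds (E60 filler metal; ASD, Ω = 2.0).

E60XX → F_EXX = 60 ksi.
L_w = 2 × 12 = 24 in; section modulus (unit throat) S = 2 × L²/6 = 48 in².
Direct shear f_v = P/L_w = 17.6/24 = 0.7333 kip/in.
Moment M = P × e = 17.6 × 10.5 = 184.8 kip·in; bending f_b = M/S = 3.85 kip/in.
f_max = √(f_v² + f_b²) = √(0.7333² + 3.85²) = 3.919 kip/in.
r_n/Ω = (1/2.0) × 0.6 × 60 × (0.707 × 0.4375) = 5.568 kip/in → adequate.

f_max ≈ 3.92 kip/in; adequate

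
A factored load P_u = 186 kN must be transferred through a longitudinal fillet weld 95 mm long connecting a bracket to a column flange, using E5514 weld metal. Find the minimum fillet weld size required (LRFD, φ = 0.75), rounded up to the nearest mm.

w = 12 mm

E55XX → F_EXX = 550 MPa.
Total weld length L = 95 mm.
Required throat t_e = P_u / (φ × 0.6 F_EXX × L) = 186 / (0.75 × 0.6 × 550 × 95 × 10⁻³) = 7.911 mm.
Required leg w = t_e / 0.707 = 11.19 mm → use 12 mm.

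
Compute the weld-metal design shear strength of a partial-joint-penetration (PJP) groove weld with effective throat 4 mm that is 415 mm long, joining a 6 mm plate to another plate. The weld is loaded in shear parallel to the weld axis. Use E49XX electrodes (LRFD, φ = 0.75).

E49XX → F_EXX = 490 MPa.
Effective throat (given) t_e = 4 mm.
A_we = 4 × 415 = 1660 mm².
F_nw = 0.6 F_EXX = 294 MPa.
φR_n = 0.75 × 294 × 1660 × 10⁻³ = 366 kN.

φR_n ≈ 366 kN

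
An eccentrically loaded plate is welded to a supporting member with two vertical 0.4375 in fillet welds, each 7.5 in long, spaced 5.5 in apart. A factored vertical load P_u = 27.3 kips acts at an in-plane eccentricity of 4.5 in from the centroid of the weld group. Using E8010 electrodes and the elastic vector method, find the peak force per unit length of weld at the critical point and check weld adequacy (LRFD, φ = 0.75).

E80XX → F_EXX = 80 ksi.
Total weld length L_w = 15 in. Treat welds as unit-width lines.
Polar moment about centroid: J = 2[d³/12 + d(b/2)²] = 2[7.5³/12 + 7.5×2.75²] = 183.8 in³.
Direct shear f_v = P/L_w = 27.3 / 15 = 1.82 kip/in (vertical).
Torsion M = P·e = 27.3 × 4.5 = 122.85 kip·in.
Critical point at (x, y) = (2.75, 3.75) from centroid. f_tx = M·y/J = 2.507 kip/in; f_ty = M·x/J = 1.839 kip/in.
Resultant f_max = √[f_tx² + (f_v + f_ty)²] = √[2.507² + (1.82 + 1.839)²] = 4.435 kip/in.
Capacity per unit length: φr_n = 0.75 × 0.6 × 80 × (0.707 × 0.4375) = 11.14 kip/in.
4.435 ≤ 11.14 → adequate.

f_max ≈ 4.44 kip/in; adequate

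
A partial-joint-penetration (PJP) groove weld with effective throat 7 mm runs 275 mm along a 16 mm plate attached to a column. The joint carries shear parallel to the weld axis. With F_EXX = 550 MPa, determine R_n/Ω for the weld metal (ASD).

Effective throat (given) t_e = 7 mm.
A_we = 7 × 275 = 1925 mm².
F_nw = 0.6 F_EXX = 330 MPa.
R_n/Ω = (330 × 1925) / 2.0 × 10⁻³ = 317.6 kN.

R_n/Ω ≈ 318 kN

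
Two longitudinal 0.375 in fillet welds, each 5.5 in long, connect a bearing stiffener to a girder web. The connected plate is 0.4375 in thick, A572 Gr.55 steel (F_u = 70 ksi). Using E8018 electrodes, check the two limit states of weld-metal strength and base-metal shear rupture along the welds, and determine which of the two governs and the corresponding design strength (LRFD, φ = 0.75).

E80XX → F_EXX = 80 ksi.
t_e = 0.707 × 0.375 = 0.2651 in; L = 11 in.
Weld metal: φR_n = 0.75 × 0.6 × 80 × 0.2651 × 11 = 105 kip.
Base metal (shear rupture): φR_n = 0.75 × 0.6 × 70 × 0.4375 × 11 = 151.6 kip.
Governing: weld metal.

φR_n ≈ 105 kip (weld metal governs)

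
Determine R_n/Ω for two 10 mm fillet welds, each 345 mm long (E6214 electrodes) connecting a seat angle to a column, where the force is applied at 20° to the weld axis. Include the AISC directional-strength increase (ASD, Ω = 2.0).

R_n/Ω ≈ 998 kN

E62XX → F_EXX = 620 MPa.
t_e = 0.707 × 10 = 7.07 mm; A_we = 7.07 × 690 = 4878 mm².
Directional factor: 1.0 + 0.5 sin^1.5(20°) = 1.1.
F_nw = 0.6 × 620 × 1.1 = 409.2 MPa.
R_n/Ω = (409.2 × 4878) / 2.0 × 10⁻³ = 998.1 kN.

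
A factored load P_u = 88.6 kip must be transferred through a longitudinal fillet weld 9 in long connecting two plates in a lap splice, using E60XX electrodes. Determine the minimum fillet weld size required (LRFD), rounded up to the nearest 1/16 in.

w = 9/16 in

E60XX → F_EXX = 60 ksi.
Total weld length L = 9 in.
Required throat t_e = P_u / (φ × 0.6 F_EXX × L) = 88.6 / (0.75 × 0.6 × 60 × 9) = 0.3646 in.
Required leg w = t_e / 0.707 = 0.5157 in → use 9/16 in.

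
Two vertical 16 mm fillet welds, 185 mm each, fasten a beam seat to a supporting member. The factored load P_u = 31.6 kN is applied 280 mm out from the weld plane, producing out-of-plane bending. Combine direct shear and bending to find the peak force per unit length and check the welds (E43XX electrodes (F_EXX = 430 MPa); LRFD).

L_w = 2 × 185 = 370 mm; section modulus (unit throat) S = 2 × L²/6 = 11410 mm².
Direct shear f_v = P/L_w = 31.6×10³/370 = 85.41 N/mm.
Moment M = P × e = 31.6×10³ × 280 = 8848000 N·mm; bending f_b = M/S = 775.6 N/mm.
f_max = √(f_v² + f_b²) = √(85.41² + 775.6²) = 780.3 N/mm.
φr_n = 0.75 × 0.6 × 430 × (0.707 × 16) = 2189 N/mm → adequate.

f_max ≈ 780 N/mm; adequate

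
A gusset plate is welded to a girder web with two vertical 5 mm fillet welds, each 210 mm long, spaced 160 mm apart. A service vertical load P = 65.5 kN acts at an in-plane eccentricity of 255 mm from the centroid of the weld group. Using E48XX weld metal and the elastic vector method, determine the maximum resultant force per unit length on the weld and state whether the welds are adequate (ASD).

f_max ≈ 628 N/mm; NOT adequate

E48XX → F_EXX = 480 MPa.
Total weld length L_w = 420 mm. Treat welds as unit-width lines.
Polar moment about centroid: J = 2[d³/12 + d(b/2)²] = 2[210³/12 + 210×80²] = 4232000 mm³.
Direct shear f_v = P/L_w = 65.5×10³ / 420 = 156 N/mm (vertical).
Torsion M = P·e = 65.5×10³ × 255 = 16702000 N·mm.
Critical point at (x, y) = (80, 105) from centroid. f_tx = M·y/J = 414.5 N/mm; f_ty = M·x/J = 315.8 N/mm.
Resultant f_max = √[f_tx² + (f_v + f_ty)²] = √[414.5² + (156 + 315.8)²] = 627.9 N/mm.
Capacity per unit length: r_n/Ω = (1/2.0) × 0.6 × 480 × (0.707 × 5) = 509 N/mm.
627.9 > 509 → NOT adequate.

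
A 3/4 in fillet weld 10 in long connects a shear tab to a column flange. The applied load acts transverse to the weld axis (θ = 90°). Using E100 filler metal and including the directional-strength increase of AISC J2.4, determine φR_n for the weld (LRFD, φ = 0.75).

E100XX → F_EXX = 100 ksi.
t_e = 0.707 × 0.75 = 0.5302 in; A_we = 0.5302 × 10 = 5.303 in².
Directional factor: 1.0 + 0.5 sin^1.5(90°) = 1.5.
F_nw = 0.6 × 100 × 1.5 = 90 ksi.
φR_n = 0.75 × 90 × 5.303 = 357.9 kips.

φR_n ≈ 358 kips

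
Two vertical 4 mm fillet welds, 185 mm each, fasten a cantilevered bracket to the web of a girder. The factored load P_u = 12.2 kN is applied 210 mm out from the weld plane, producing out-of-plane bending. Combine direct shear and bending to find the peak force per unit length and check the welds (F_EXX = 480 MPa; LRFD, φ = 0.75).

f_max ≈ 227 N/mm; adequate

L_w = 2 × 185 = 370 mm; section modulus (unit throat) S = 2 × L²/6 = 11410 mm².
Direct shear f_v = P/L_w = 12.2×10³/370 = 32.97 N/mm.
Moment M = P × e = 12.2×10³ × 210 = 2562000 N·mm; bending f_b = M/S = 224.6 N/mm.
f_max = √(f_v² + f_b²) = √(32.97² + 224.6²) = 227 N/mm.
φr_n = 0.75 × 0.6 × 480 × (0.707 × 4) = 610.8 N/mm → adequate.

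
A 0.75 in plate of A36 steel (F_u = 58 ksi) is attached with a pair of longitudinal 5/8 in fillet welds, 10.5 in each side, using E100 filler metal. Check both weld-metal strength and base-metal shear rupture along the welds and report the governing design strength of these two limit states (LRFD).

E100XX → F_EXX = 100 ksi.
t_e = 0.707 × 0.625 = 0.4419 in; L = 21 in.
Weld metal: φR_n = 0.75 × 0.6 × 100 × 0.4419 × 21 = 417.6 kips.
Base metal (shear rupture): φR_n = 0.75 × 0.6 × 58 × 0.75 × 21 = 411.1 kips.
Governing: base-metal shear rupture.

φR_n ≈ 411 kips (base-metal shear rupture governs)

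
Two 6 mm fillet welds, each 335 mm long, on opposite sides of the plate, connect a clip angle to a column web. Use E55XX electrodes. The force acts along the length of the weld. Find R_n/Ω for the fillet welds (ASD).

R_n/Ω ≈ 469 kN

E55XX → F_EXX = 550 MPa.
Effective throat t_e = 0.707 × 6 = 4.242 mm.
Total length L = 670 mm; A_we = 4.242 × 670 = 2842 mm².
F_nw = 0.6 F_EXX = 0.6 × 550 = 330 MPa.
R_n = 330 × 2842 × 10⁻³ = 937.9 kN; R_n/Ω = 937.9/2.0 = 469 kN.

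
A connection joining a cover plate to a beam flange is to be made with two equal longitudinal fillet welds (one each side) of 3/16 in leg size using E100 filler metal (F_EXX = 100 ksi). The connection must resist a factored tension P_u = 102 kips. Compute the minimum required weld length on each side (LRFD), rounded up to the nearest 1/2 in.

L = 9 in on each side

Throat t_e = 0.707 × 0.1875 = 0.1326 in.
φr_n = 0.75 × 0.6 × 100 × 0.1326 = 5.965 kips/in.
L_req = P_u / φr_n = 102 / 5.965 = 17.1 in total.
Per side: 17.1 / 2 = 8.549 in.
Round up → use L = 9 in on each side.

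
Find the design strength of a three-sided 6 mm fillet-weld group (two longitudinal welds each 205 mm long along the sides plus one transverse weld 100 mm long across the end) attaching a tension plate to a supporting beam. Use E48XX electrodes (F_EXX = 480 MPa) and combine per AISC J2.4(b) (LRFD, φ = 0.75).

t_e = 0.707 × 6 = 4.242 mm.
R_nwl = 0.6 × 480 × 4.242 × 410 × 10⁻³ = 500.9 kN (longitudinal, 2 welds).
R_nwt = 0.6 × 480 × 4.242 × 100 × 10⁻³ = 122.2 kN (transverse, base value).
(i) R_nwl + R_nwt = 623.1 kN; (ii) 0.85 R_nwl + 1.5 R_nwt = 609 kN.
R_n = max = 623.1 kN [governs: (i)]; φR_n = 467.3 kN.

φR_n ≈ 467 kN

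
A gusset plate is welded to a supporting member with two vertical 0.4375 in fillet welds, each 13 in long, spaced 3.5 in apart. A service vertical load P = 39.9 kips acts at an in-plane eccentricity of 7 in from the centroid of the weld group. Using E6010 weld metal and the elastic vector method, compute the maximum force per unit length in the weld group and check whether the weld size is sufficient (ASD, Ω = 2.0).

f_max ≈ 4.85 kip/in; adequate

E60XX → F_EXX = 60 ksi.
Total weld length L_w = 26 in. Treat welds as unit-width lines.
Polar moment about centroid: J = 2[d³/12 + d(b/2)²] = 2[13³/12 + 13×1.75²] = 445.8 in³.
Direct shear f_v = P/L_w = 39.9 / 26 = 1.535 kip/in (vertical).
Torsion M = P·e = 39.9 × 7 = 279.3 kip·in.
Critical point at (x, y) = (1.75, 6.5) from centroid. f_tx = M·y/J = 4.072 kip/in; f_ty = M·x/J = 1.096 kip/in.
Resultant f_max = √[f_tx² + (f_v + f_ty)²] = √[4.072² + (1.535 + 1.096)²] = 4.848 kip/in.
Capacity per unit length: r_n/Ω = (1/2.0) × 0.6 × 60 × (0.707 × 0.4375) = 5.568 kip/in.
4.848 ≤ 5.568 → adequate.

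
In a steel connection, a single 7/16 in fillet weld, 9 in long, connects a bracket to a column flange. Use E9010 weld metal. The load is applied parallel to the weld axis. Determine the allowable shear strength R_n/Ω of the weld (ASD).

R_n/Ω ≈ 75.2 kips

E90XX → F_EXX = 90 ksi.
Effective throat t_e = 0.707 × 0.4375 = 0.3093 in.
Total length L = 9 in; A_we = 0.3093 × 9 = 2.784 in².
F_nw = 0.6 F_EXX = 0.6 × 90 = 54 ksi.
R_n = 54 × 2.784 = 150.3 kips; R_n/Ω = 150.3/2.0 = 75.16 kips.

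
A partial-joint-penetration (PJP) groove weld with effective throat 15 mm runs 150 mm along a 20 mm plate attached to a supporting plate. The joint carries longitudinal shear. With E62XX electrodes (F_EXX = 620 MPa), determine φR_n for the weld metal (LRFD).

φR_n ≈ 628 kN

Effective throat (given) t_e = 15 mm.
A_we = 15 × 150 = 2250 mm².
F_nw = 0.6 F_EXX = 372 MPa.
φR_n = 0.75 × 372 × 2250 × 10⁻³ = 627.8 kN.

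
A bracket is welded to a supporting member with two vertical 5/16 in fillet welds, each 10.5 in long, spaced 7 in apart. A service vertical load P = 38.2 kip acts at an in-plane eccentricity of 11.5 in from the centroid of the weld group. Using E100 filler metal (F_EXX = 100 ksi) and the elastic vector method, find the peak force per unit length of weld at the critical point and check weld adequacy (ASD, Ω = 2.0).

f_max ≈ 7.32 kip/in; NOT adequate

Total weld length L_w = 21 in. Treat welds as unit-width lines.
Polar moment about centroid: J = 2[d³/12 + d(b/2)²] = 2[10.5³/12 + 10.5×3.5²] = 450.2 in³.
Direct shear f_v = P/L_w = 38.2 / 21 = 1.819 kip/in (vertical).
Torsion M = P·e = 38.2 × 11.5 = 439.3 kip·in.
Critical point at (x, y) = (3.5, 5.25) from centroid. f_tx = M·y/J = 5.123 kip/in; f_ty = M·x/J = 3.415 kip/in.
Resultant f_max = √[f_tx² + (f_v + f_ty)²] = √[5.123² + (1.819 + 3.415)²] = 7.324 kip/in.
Capacity per unit length: r_n/Ω = (1/2.0) × 0.6 × 100 × (0.707 × 0.3125) = 6.628 kip/in.
7.324 > 6.628 → NOT adequate.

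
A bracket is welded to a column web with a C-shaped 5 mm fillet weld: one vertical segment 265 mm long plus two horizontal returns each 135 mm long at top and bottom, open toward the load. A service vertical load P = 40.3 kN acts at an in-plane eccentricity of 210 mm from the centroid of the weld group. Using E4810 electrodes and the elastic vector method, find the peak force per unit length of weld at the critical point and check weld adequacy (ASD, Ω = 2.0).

f_max ≈ 246 N/mm; adequate

E48XX → F_EXX = 480 MPa.
Total weld length L_w = 535 mm. Treat welds as unit-width lines.
Centroid: x̄ = 2×135×67.5 / 535 = 34.07 mm from the vertical weld.
Polar moment about centroid: J = I_x + I_y = [265³/12 + 2×135×132.5²] + [265×34.07² + 2(135³/12 + 135×33.43²)] = 7310000 mm³.
Direct shear f_v = P/L_w = 40.3×10³ / 535 = 75.33 N/mm (vertical).
Torsion M = P·e = 40.3×10³ × 210 = 8463000 N·mm.
Critical point at (x, y) = (100.9, 132.5) from centroid. f_tx = M·y/J = 153.4 N/mm; f_ty = M·x/J = 116.8 N/mm.
Resultant f_max = √[f_tx² + (f_v + f_ty)²] = √[153.4² + (75.33 + 116.8)²] = 245.9 N/mm.
Capacity per unit length: r_n/Ω = (1/2.0) × 0.6 × 480 × (0.707 × 5) = 509 N/mm.
245.9 ≤ 509 → adequate.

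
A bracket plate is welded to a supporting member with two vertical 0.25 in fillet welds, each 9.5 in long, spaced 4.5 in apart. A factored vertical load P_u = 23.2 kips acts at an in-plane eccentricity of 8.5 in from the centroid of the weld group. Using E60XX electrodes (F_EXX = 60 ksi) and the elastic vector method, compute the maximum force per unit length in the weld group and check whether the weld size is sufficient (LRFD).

Total weld length L_w = 19 in. Treat welds as unit-width lines.
Polar moment about centroid: J = 2[d³/12 + d(b/2)²] = 2[9.5³/12 + 9.5×2.25²] = 239.1 in³.
Direct shear f_v = P/L_w = 23.2 / 19 = 1.221 kip/in (vertical).
Torsion M = P·e = 23.2 × 8.5 = 197.2 kip·in.
Critical point at (x, y) = (2.25, 4.75) from centroid. f_tx = M·y/J = 3.918 kip/in; f_ty = M·x/J = 1.856 kip/in.
Resultant f_max = √[f_tx² + (f_v + f_ty)²] = √[3.918² + (1.221 + 1.856)²] = 4.982 kip/in.
Capacity per unit length: φr_n = 0.75 × 0.6 × 60 × (0.707 × 0.25) = 4.772 kip/in.
4.982 > 4.772 → NOT adequate.

f_max ≈ 4.98 kip/in; NOT adequate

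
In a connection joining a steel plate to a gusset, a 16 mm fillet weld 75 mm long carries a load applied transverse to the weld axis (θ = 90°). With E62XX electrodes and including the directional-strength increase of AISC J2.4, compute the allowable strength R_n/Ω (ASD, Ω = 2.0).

E62XX → F_EXX = 620 MPa.
t_e = 0.707 × 16 = 11.31 mm; A_we = 11.31 × 75 = 848.4 mm².
Directional factor: 1.0 + 0.5 sin^1.5(90°) = 1.5.
F_nw = 0.6 × 620 × 1.5 = 558 MPa.
R_n/Ω = (558 × 848.4) / 2.0 × 10⁻³ = 236.7 kN.

R_n/Ω ≈ 237 kN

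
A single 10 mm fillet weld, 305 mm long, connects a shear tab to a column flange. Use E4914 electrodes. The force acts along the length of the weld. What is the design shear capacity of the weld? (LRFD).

E49XX → F_EXX = 490 MPa.
Effective throat t_e = 0.707 × 10 = 7.07 mm.
Total length L = 305 mm; A_we = 7.07 × 305 = 2156 mm².
F_nw = 0.6 F_EXX = 0.6 × 490 = 294 MPa.
φR_n = 0.75 × 294 × 2156 × 10⁻³ = 475.5 kN.

φR_n ≈ 475 kN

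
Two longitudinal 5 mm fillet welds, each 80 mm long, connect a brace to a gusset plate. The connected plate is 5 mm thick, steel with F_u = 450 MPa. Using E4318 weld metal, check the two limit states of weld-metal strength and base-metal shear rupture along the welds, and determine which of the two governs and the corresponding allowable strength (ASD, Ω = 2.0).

E43XX → F_EXX = 430 MPa.
t_e = 0.707 × 5 = 3.535 mm; L = 160 mm.
Weld metal: R_n/Ω = (1/2.0) × 0.6 × 430 × 3.535 × 160 × 10⁻³ = 72.96 kN.
Base metal (shear rupture): R_n/Ω = (1/2.0) × 0.6 × 450 × 5 × 160 × 10⁻³ = 108 kN.
Governing: weld metal.

R_n/Ω ≈ 73 kN (weld metal governs)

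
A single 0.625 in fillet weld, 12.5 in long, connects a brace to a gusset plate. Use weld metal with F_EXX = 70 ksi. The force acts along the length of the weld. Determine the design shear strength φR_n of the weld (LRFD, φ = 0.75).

Effective throat t_e = 0.707 × 0.625 = 0.4419 in.
Total length L = 12.5 in; A_we = 0.4419 × 12.5 = 5.523 in².
F_nw = 0.6 F_EXX = 0.6 × 70 = 42 ksi.
φR_n = 0.75 × 42 × 5.523 = 174 kip.

φR_n ≈ 174 kip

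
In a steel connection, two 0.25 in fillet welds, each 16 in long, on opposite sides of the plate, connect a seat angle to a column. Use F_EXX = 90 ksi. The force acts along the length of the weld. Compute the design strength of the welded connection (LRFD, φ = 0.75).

φR_n ≈ 229 kip

Effective throat t_e = 0.707 × 0.25 = 0.1767 in.
Total length L = 32 in; A_we = 0.1767 × 32 = 5.656 in².
F_nw = 0.6 F_EXX = 0.6 × 90 = 54 ksi.
φR_n = 0.75 × 54 × 5.656 = 229.1 kip.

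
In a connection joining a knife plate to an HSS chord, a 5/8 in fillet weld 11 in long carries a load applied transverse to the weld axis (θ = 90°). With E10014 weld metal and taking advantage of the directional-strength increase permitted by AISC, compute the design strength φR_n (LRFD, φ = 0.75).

φR_n ≈ 328 kip

E100XX → F_EXX = 100 ksi.
t_e = 0.707 × 0.625 = 0.4419 in; A_we = 0.4419 × 11 = 4.861 in².
Directional factor: 1.0 + 0.5 sin^1.5(90°) = 1.5.
F_nw = 0.6 × 100 × 1.5 = 90 ksi.
φR_n = 0.75 × 90 × 4.861 = 328.1 kip.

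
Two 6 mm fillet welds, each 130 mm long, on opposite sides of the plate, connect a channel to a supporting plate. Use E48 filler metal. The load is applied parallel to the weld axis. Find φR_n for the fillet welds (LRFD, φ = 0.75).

E48XX → F_EXX = 480 MPa.
Effective throat t_e = 0.707 × 6 = 4.242 mm.
Total length L = 260 mm; A_we = 4.242 × 260 = 1103 mm².
F_nw = 0.6 F_EXX = 0.6 × 480 = 288 MPa.
φR_n = 0.75 × 288 × 1103 × 10⁻³ = 238.2 kN.

φR_n ≈ 238 kN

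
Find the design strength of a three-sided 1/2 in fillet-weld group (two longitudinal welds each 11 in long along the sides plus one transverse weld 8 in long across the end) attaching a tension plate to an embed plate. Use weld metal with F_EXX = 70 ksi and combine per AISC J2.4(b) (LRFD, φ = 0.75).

t_e = 0.707 × 0.5 = 0.3535 in.
R_nwl = 0.6 × 70 × 0.3535 × 22 = 326.6 kips (longitudinal, 2 welds).
R_nwt = 0.6 × 70 × 0.3535 × 8 = 118.8 kips (transverse, base value).
(i) R_nwl + R_nwt = 445.4 kips; (ii) 0.85 R_nwl + 1.5 R_nwt = 455.8 kips.
R_n = max = 455.8 kips [governs: (ii)]; φR_n = 341.9 kips.

φR_n ≈ 342 kips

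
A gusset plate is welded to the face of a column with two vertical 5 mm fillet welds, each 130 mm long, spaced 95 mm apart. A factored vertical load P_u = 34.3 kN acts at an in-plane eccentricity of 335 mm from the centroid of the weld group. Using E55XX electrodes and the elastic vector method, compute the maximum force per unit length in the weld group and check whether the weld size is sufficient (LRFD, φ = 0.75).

E55XX → F_EXX = 550 MPa.
Total weld length L_w = 260 mm. Treat welds as unit-width lines.
Polar moment about centroid: J = 2[d³/12 + d(b/2)²] = 2[130³/12 + 130×47.5²] = 952800 mm³.
Direct shear f_v = P/L_w = 34.3×10³ / 260 = 131.9 N/mm (vertical).
Torsion M = P·e = 34.3×10³ × 335 = 11490000 N·mm.
Critical point at (x, y) = (47.5, 65) from centroid. f_tx = M·y/J = 783.9 N/mm; f_ty = M·x/J = 572.8 N/mm.
Resultant f_max = √[f_tx² + (f_v + f_ty)²] = √[783.9² + (131.9 + 572.8)²] = 1054 N/mm.
Capacity per unit length: φr_n = 0.75 × 0.6 × 550 × (0.707 × 5) = 874.9 N/mm.
1054 > 874.9 → NOT adequate.

f_max ≈ 1050 N/mm; NOT adequate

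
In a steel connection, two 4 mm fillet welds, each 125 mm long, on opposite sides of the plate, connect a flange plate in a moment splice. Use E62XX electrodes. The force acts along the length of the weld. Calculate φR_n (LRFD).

φR_n ≈ 197 kN

E62XX → F_EXX = 620 MPa.
Effective throat t_e = 0.707 × 4 = 2.828 mm.
Total length L = 250 mm; A_we = 2.828 × 250 = 707 mm².
F_nw = 0.6 F_EXX = 0.6 × 620 = 372 MPa.
φR_n = 0.75 × 372 × 707 × 10⁻³ = 197.3 kN.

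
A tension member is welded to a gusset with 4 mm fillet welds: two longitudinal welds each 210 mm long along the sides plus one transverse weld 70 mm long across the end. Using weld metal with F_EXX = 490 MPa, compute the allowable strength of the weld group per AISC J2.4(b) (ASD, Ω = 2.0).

t_e = 0.707 × 4 = 2.828 mm.
R_nwl = 0.6 × 490 × 2.828 × 420 × 10⁻³ = 349.2 kN (longitudinal, 2 welds).
R_nwt = 0.6 × 490 × 2.828 × 70 × 10⁻³ = 58.2 kN (transverse, base value).
(i) R_nwl + R_nwt = 407.4 kN; (ii) 0.85 R_nwl + 1.5 R_nwt = 384.1 kN.
R_n = max = 407.4 kN [governs: (i)]; R_n/Ω = 203.7 kN.

R_n/Ω ≈ 204 kN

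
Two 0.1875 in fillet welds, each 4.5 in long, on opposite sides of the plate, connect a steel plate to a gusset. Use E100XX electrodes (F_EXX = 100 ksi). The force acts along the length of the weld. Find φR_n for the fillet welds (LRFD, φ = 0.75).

φR_n ≈ 53.7 kips

Effective throat t_e = 0.707 × 0.1875 = 0.1326 in.
Total length L = 9 in; A_we = 0.1326 × 9 = 1.193 in².
F_nw = 0.6 F_EXX = 0.6 × 100 = 60 ksi.
φR_n = 0.75 × 60 × 1.193 = 53.69 kips.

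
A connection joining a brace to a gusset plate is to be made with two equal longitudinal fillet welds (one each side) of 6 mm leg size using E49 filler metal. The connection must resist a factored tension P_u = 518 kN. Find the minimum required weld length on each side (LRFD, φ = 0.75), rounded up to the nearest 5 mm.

E49XX → F_EXX = 490 MPa.
Throat t_e = 0.707 × 6 = 4.242 mm.
φr_n = 0.75 × 0.6 × 490 × 4.242 × 10⁻³ = 0.9354 kN/mm.
L_req = P_u / φr_n = 518 / 0.9354 = 553.8 mm total.
Per side: 553.8 / 2 = 276.9 mm.
Round up → use L = 280 mm on each side.

L = 280 mm on each side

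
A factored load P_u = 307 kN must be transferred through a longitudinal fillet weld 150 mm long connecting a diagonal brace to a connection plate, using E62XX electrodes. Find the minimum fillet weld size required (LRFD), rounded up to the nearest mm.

w = 11 mm

E62XX → F_EXX = 620 MPa.
Total weld length L = 150 mm.
Required throat t_e = P_u / (φ × 0.6 F_EXX × L) = 307 / (0.75 × 0.6 × 620 × 150 × 10⁻³) = 7.336 mm.
Required leg w = t_e / 0.707 = 10.38 mm → use 11 mm.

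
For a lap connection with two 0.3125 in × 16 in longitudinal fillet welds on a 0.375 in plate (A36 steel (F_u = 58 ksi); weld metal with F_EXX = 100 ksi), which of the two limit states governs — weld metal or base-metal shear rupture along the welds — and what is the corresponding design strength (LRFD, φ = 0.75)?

t_e = 0.707 × 0.3125 = 0.2209 in; L = 32 in.
Weld metal: φR_n = 0.75 × 0.6 × 100 × 0.2209 × 32 = 318.1 kips.
Base metal (shear rupture): φR_n = 0.75 × 0.6 × 58 × 0.375 × 32 = 313.2 kips.
Governing: base-metal shear rupture.

φR_n ≈ 313 kips (base-metal shear rupture governs)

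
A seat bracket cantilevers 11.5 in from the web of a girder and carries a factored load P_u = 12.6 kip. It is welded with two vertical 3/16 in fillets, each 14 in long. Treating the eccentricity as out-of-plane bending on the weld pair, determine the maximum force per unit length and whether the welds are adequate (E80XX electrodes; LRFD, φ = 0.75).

E80XX → F_EXX = 80 ksi.
L_w = 2 × 14 = 28 in; section modulus (unit throat) S = 2 × L²/6 = 65.33 in².
Direct shear f_v = P/L_w = 12.6/28 = 0.45 kip/in.
Moment M = P × e = 12.6 × 11.5 = 144.9 kip·in; bending f_b = M/S = 2.218 kip/in.
f_max = √(f_v² + f_b²) = √(0.45² + 2.218²) = 2.263 kip/in.
φr_n = 0.75 × 0.6 × 80 × (0.707 × 0.1875) = 4.772 kip/in → adequate.

f_max ≈ 2.26 kip/in; adequate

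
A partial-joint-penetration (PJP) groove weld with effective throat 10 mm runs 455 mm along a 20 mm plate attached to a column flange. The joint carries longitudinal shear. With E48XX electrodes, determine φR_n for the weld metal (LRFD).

E48XX → F_EXX = 480 MPa.
Effective throat (given) t_e = 10 mm.
A_we = 10 × 455 = 4550 mm².
F_nw = 0.6 F_EXX = 288 MPa.
φR_n = 0.75 × 288 × 4550 × 10⁻³ = 982.8 kN.

φR_n ≈ 983 kN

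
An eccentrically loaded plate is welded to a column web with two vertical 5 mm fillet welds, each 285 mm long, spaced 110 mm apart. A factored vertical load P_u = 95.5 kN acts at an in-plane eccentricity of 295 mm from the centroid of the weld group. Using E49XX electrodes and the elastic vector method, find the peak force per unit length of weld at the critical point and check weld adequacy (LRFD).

E49XX → F_EXX = 490 MPa.
Total weld length L_w = 570 mm. Treat welds as unit-width lines.
Polar moment about centroid: J = 2[d³/12 + d(b/2)²] = 2[285³/12 + 285×55²] = 5582000 mm³.
Direct shear f_v = P/L_w = 95.5×10³ / 570 = 167.5 N/mm (vertical).
Torsion M = P·e = 95.5×10³ × 295 = 28172000 N·mm.
Critical point at (x, y) = (55, 142.5) from centroid. f_tx = M·y/J = 719.1 N/mm; f_ty = M·x/J = 277.6 N/mm.
Resultant f_max = √[f_tx² + (f_v + f_ty)²] = √[719.1² + (167.5 + 277.6)²] = 845.7 N/mm.
Capacity per unit length: φr_n = 0.75 × 0.6 × 490 × (0.707 × 5) = 779.5 N/mm.
845.7 > 779.5 → NOT adequate.

f_max ≈ 846 N/mm; NOT adequate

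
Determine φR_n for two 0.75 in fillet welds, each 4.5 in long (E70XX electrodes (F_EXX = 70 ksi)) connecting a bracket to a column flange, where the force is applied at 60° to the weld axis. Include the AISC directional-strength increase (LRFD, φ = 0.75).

φR_n ≈ 211 kips

t_e = 0.707 × 0.75 = 0.5302 in; A_we = 0.5302 × 9 = 4.772 in².
Directional factor: 1.0 + 0.5 sin^1.5(60°) = 1.403.
F_nw = 0.6 × 70 × 1.403 = 58.92 ksi.
φR_n = 0.75 × 58.92 × 4.772 = 210.9 kips.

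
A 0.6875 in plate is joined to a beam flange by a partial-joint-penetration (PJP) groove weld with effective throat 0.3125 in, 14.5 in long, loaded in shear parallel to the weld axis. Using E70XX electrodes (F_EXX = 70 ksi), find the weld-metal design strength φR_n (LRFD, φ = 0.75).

φR_n ≈ 143 kip

Effective throat (given) t_e = 0.3125 in.
A_we = 0.3125 × 14.5 = 4.531 in².
F_nw = 0.6 F_EXX = 42 ksi.
φR_n = 0.75 × 42 × 4.531 = 142.7 kip.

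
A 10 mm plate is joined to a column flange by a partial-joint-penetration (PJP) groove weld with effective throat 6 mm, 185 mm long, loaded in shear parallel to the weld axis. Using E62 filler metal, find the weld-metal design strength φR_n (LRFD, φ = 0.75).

φR_n ≈ 310 kN

E62XX → F_EXX = 620 MPa.
Effective throat (given) t_e = 6 mm.
A_we = 6 × 185 = 1110 mm².
F_nw = 0.6 F_EXX = 372 MPa.
φR_n = 0.75 × 372 × 1110 × 10⁻³ = 309.7 kN.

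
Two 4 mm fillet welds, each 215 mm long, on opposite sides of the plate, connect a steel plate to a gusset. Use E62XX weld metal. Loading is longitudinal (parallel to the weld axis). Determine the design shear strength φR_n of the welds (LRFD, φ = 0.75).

E62XX → F_EXX = 620 MPa.
Effective throat t_e = 0.707 × 4 = 2.828 mm.
Total length L = 430 mm; A_we = 2.828 × 430 = 1216 mm².
F_nw = 0.6 F_EXX = 0.6 × 620 = 372 MPa.
φR_n = 0.75 × 372 × 1216 × 10⁻³ = 339.3 kN.

φR_n ≈ 339 kN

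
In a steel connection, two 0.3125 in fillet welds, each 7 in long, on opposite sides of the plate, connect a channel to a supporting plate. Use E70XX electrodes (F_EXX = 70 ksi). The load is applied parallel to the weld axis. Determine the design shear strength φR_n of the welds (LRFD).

Effective throat t_e = 0.707 × 0.3125 = 0.2209 in.
Total length L = 14 in; A_we = 0.2209 × 14 = 3.093 in².
F_nw = 0.6 F_EXX = 0.6 × 70 = 42 ksi.
φR_n = 0.75 × 42 × 3.093 = 97.43 kips.

φR_n ≈ 97.4 kips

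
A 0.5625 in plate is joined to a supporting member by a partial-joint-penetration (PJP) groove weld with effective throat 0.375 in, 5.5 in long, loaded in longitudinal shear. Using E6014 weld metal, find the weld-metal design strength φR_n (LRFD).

E60XX → F_EXX = 60 ksi.
Effective throat (given) t_e = 0.375 in.
A_we = 0.375 × 5.5 = 2.062 in².
F_nw = 0.6 F_EXX = 36 ksi.
φR_n = 0.75 × 36 × 2.062 = 55.69 kips.

φR_n ≈ 55.7 kips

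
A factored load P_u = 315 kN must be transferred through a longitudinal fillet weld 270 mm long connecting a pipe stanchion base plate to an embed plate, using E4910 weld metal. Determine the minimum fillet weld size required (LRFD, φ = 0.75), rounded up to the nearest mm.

E49XX → F_EXX = 490 MPa.
Total weld length L = 270 mm.
Required throat t_e = P_u / (φ × 0.6 F_EXX × L) = 315 / (0.75 × 0.6 × 490 × 270 × 10⁻³) = 5.291 mm.
Required leg w = t_e / 0.707 = 7.484 mm → use 8 mm.

w = 8 mm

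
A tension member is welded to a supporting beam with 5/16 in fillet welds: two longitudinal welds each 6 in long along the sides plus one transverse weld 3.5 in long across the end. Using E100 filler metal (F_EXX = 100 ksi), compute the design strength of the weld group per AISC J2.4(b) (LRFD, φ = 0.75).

φR_n ≈ 154 kips

t_e = 0.707 × 0.3125 = 0.2209 in.
R_nwl = 0.6 × 100 × 0.2209 × 12 = 159.1 kips (longitudinal, 2 welds).
R_nwt = 0.6 × 100 × 0.2209 × 3.5 = 46.4 kips (transverse, base value).
(i) R_nwl + R_nwt = 205.5 kips; (ii) 0.85 R_nwl + 1.5 R_nwt = 204.8 kips.
R_n = max = 205.5 kips [governs: (i)]; φR_n = 154.1 kips.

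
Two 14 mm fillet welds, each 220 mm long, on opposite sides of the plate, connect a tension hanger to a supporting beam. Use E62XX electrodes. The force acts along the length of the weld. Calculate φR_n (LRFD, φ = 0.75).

E62XX → F_EXX = 620 MPa.
Effective throat t_e = 0.707 × 14 = 9.898 mm.
Total length L = 440 mm; A_we = 9.898 × 440 = 4355 mm².
F_nw = 0.6 F_EXX = 0.6 × 620 = 372 MPa.
φR_n = 0.75 × 372 × 4355 × 10⁻³ = 1215 kN.

φR_n ≈ 1220 kN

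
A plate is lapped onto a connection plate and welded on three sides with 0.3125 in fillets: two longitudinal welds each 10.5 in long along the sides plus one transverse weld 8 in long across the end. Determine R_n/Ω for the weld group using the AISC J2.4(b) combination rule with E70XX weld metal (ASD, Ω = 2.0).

R_n/Ω ≈ 138 kips

E70XX → F_EXX = 70 ksi.
t_e = 0.707 × 0.3125 = 0.2209 in.
R_nwl = 0.6 × 70 × 0.2209 × 21 = 194.9 kips (longitudinal, 2 welds).
R_nwt = 0.6 × 70 × 0.2209 × 8 = 74.23 kips (transverse, base value).
(i) R_nwl + R_nwt = 269.1 kips; (ii) 0.85 R_nwl + 1.5 R_nwt = 277 kips.
R_n = max = 277 kips [governs: (ii)]; R_n/Ω = 138.5 kips.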